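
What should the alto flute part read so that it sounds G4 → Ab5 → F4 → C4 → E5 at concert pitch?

Written C4 sounds as G3 on the alto flute, so concert pitches are written a perfect fourth up.
G4 -> C5
Ab5 -> Db6
F4 -> Bb4
C4 -> F4
E5 -> A5

C5 Db6 Bb4 F4 A5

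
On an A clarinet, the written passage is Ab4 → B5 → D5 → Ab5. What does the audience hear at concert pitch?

F4 G#5 B4 F5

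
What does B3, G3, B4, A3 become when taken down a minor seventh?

C#3 A2 C#4 B2

B3 -> C#3
G3 -> A2
B4 -> C#4
A3 -> B2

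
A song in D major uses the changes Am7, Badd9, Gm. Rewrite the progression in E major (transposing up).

Bm7 C#add9 Am

D major up to E major is a major second; each chord root moves by that interval while the quality stays the same.
Am7: root A up a major second → B, giving Bm7.
Badd9: root B up a major second → C#, giving C#add9.
Gm: root G up a major second → A, giving Am.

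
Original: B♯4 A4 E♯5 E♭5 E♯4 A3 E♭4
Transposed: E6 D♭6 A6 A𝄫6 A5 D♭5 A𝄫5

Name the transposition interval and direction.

up a diminished eleventh

From B#4 to E6 is 11 letter names — an eleventh of some quality.
B#4 to E6 is 16 semitones, which makes it a diminished eleventh; the second version is higher, so the direction is up.
Checking another pair — Eb4 → Abb5 — gives the same interval.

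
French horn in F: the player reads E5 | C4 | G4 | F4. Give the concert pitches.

Written C4 on the French horn in F sounds as F3, a perfect fifth lower; apply that shift to every note.
E5 -> A4
C4 -> F3
G4 -> C4
F4 -> Bb3

A4 F3 C4 Bb3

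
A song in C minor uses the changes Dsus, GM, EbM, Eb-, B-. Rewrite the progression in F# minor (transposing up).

C minor up to F# minor is an augmented fourth; each chord root moves by that interval while the quality stays the same.
Dsus: root D up an augmented fourth → G#, giving G#sus.
GM: root G up an augmented fourth → C#, giving C#M.
EbM: root Eb up an augmented fourth → A, giving AM.
Eb-: root Eb up an augmented fourth → A, giving A-.
B-: root B up an augmented fourth → E#, giving E#-.

G#sus C#M AM A- E#-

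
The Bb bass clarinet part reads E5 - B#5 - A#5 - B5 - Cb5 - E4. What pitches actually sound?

D4 A#4 G#4 A4 Bbb3 D3

The Bb bass clarinet sounds a major ninth below written, so transpose each written note down a major ninth.
E5 -> D4
B#5 -> A#4
A#5 -> G#4
B5 -> A4
Cb5 -> Bbb3
E4 -> D3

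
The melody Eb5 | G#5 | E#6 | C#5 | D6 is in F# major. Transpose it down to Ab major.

Gbb4 Bb4 G5 Eb4 Fb5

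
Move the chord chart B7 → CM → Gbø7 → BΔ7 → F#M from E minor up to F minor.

E minor up to F minor is a minor second; each chord root moves by that interval while the quality stays the same.
B7: root B up a minor second → C, giving C7.
CM: root C up a minor second → Db, giving DbM.
Gbø7: root Gb up a minor second → Abb, giving Abbø7.
BΔ7: root B up a minor second → C, giving CΔ7.
F#M: root F# up a minor second → G, giving GM.

C7 DbM Abbø7 CΔ7 GM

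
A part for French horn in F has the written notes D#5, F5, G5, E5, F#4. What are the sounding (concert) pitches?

G#4 Bb4 C5 A4 B3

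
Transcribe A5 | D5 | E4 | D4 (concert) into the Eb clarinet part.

F#5 B4 C#4 B3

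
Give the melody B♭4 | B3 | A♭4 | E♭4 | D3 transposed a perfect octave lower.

Bb4 to Bb3
B3 to B2
Ab4 to Ab3
Eb4 to Eb3
D3 to D2

Bb3 B2 Ab3 Eb3 D2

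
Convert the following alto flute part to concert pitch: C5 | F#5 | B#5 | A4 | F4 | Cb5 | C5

G4 C#5 F##5 E4 C4 Gb4 G4

The alto flute sounds a perfect fourth below written, so transpose each written note down a perfect fourth.
C5 to G4
F#5 to C#5
B#5 to F##5
A4 to E4
F4 to C4
Cb5 to Gb4
C5 to G4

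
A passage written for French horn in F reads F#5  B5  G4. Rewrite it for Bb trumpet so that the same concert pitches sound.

C#5 F#5 D4

First find concert pitch: the French horn in F sounds a perfect fifth below written, so F#5 B5 G4 sounds B4 E5 C4.
Then write for Bb trumpet: it sounds a major second below written, so the part must be a major second above concert.
B4 → C#5
E5 → F#5
C4 → D4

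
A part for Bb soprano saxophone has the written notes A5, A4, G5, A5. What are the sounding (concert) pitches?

G5 G4 F5 G5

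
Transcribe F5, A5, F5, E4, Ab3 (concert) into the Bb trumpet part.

G5 B5 G5 F#4 Bb3

The Bb trumpet sounds a major second below written, so the written part must be a major second above concert — transpose each note up.
F5 gives G5
A5 gives B5
F5 gives G5
E4 gives F#4
Ab3 gives Bb3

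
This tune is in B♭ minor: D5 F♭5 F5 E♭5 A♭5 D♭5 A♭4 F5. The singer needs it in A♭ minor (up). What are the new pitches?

C6 Ebb6 Eb6 Db6 Gb6 Cb6 Gb5 Eb6

From B♭ up to A♭ is a minor seventh; apply that to each pitch.
D5 gives C6
Fb5 gives Ebb6
F5 gives Eb6
Eb5 gives Db6
Ab5 gives Gb6
Db5 gives Cb6
Ab4 gives Gb5
F5 gives Eb6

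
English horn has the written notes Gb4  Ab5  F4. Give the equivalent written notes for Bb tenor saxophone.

First find concert pitch: the English horn sounds a perfect fifth below written, so Gb4 Ab5 F4 sounds Cb4 Db5 Bb3.
Then write for Bb tenor saxophone: it sounds a major ninth below written, so the part must be a major ninth above concert.
Cb4 → Db5
Db5 → Eb6
Bb3 → C5

Db5 Eb6 C5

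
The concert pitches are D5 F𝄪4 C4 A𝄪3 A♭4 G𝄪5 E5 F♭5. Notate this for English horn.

A5 C##5 G4 E##4 Eb5 D##6 B5 Cb6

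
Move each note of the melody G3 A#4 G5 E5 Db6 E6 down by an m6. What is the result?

B2 C##4 B4 G#4 F5 G#5

A minor sixth down from G3 gives B2.
A#4 down a minor sixth is C##4.
G5: a sixth down reaches B, and 8 semitones makes it B4.
E5 down a minor sixth is G#4.
A minor sixth down from Db6 gives F5.
A minor sixth down from E6 gives G#5.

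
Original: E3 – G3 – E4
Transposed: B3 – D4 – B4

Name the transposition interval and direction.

up a perfect fifth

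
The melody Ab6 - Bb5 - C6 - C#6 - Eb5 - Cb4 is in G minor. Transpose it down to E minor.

F6 G5 A5 A#5 C5 Ab3

From G down to E is a minor third; apply that to each pitch.
Ab6 → F6
Bb5 → G5
C6 → A5
C#6 → A#5
Eb5 → C5
Cb4 → Ab3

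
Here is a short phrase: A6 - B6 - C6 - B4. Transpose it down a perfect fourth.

E6 F#6 G5 F#4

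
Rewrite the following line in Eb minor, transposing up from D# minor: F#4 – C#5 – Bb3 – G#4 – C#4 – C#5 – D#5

Gb4 Db5 Cbb4 Ab4 Db4 Db5 Eb5

D# minor to Eb minor up is a diminished second, so every note moves up by that interval.
F#4 to Gb4
C#5 to Db5
Bb3 to Cbb4
G#4 to Ab4
C#4 to Db4
C#5 to Db5
D#5 to Eb5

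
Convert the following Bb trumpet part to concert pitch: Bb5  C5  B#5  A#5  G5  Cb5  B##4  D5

Written C4 on the Bb trumpet sounds as Bb3, a major second lower; apply that shift to every note.
Bb5 → Ab5
C5 → Bb4
B#5 → A#5
A#5 → G#5
G5 → F5
Cb5 → Bbb4
B##4 → A##4
D5 → C5

Ab5 Bb4 A#5 G#5 F5 Bbb4 A##4 C5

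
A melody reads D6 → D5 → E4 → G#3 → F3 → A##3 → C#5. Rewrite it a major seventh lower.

D6 gives Eb5
D5 gives Eb4
E4 gives F3
G#3 gives A2
F3 gives Gb2
A##3 gives B#2
C#5 gives D4

Eb5 Eb4 F3 A2 Gb2 B#2 D4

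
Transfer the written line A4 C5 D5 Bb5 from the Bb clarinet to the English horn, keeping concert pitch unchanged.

First find concert pitch: the Bb clarinet sounds a major second below written, so A4 C5 D5 Bb5 sounds G4 Bb4 C5 Ab5.
Then write for English horn: it sounds a perfect fifth below written, so the part must be a perfect fifth above concert.
G4 → D5
Bb4 → F5
C5 → G5
Ab5 → Eb6

D5 F5 G5 Eb6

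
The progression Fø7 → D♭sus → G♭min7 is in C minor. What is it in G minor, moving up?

Cø7 Absus Dbmin7

C minor up to G minor is a perfect fifth; each chord root moves by that interval while the quality stays the same.
Fø7: root F up a perfect fifth → C, giving Cø7.
D♭sus: root D♭ up a perfect fifth → Ab, giving Absus.
G♭min7: root G♭ up a perfect fifth → Db, giving Dbmin7.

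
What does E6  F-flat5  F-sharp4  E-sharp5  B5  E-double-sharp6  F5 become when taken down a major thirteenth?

G4 Abb3 A2 G#3 D4 G##4 Ab3

E6 gives G4
Fb5 gives Abb3
F#4 gives A2
E#5 gives G#3
B5 gives D4
E##6 gives G##4
F5 gives Ab3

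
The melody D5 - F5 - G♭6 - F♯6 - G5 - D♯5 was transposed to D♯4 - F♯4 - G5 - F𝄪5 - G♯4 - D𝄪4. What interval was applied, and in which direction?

From D5 to D#4 is 8 letter names — an octave of some quality.
D#4 to D5 is 11 semitones, which makes it a diminished octave; the second version is lower, so the direction is down.
Checking another pair — D#5 → D##4 — gives the same interval.

down a diminished octave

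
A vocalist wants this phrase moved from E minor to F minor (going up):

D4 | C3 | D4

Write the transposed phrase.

E minor to F minor up is a minor second, so every note moves up by that interval.
D4 becomes Eb4
C3 becomes Db3
D4 becomes Eb4

Eb4 Db3 Eb4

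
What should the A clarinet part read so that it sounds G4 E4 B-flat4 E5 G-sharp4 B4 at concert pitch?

The A clarinet sounds a minor third below written, so the written part must be a minor third above concert — transpose each note up.
G4 → Bb4
E4 → G4
Bb4 → Db5
E5 → G5
G#4 → B4
B4 → D5

Bb4 G4 Db5 G5 B4 D5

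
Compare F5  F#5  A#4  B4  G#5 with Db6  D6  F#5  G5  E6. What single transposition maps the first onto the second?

up a minor sixth

From F5 to Db6 is 6 letter names — a sixth of some quality.
F5 to Db6 is 8 semitones, which makes it a minor sixth; the second version is higher, so the direction is up.
Checking another pair — G#5 → E6 — gives the same interval.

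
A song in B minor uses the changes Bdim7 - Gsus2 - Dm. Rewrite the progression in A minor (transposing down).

Adim7 Fsus2 Cm

B minor down to A minor is a major second; each chord root moves by that interval while the quality stays the same.
Bdim7: root B down a major second → A, giving Adim7.
Gsus2: root G down a major second → F, giving Fsus2.
Dm: root D down a major second → C, giving Cm.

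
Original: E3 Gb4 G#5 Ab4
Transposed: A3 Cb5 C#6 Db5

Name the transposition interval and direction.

up a perfect fourth

From E3 to A3 is 4 letter names — a fourth of some quality.
E3 to A3 is 5 semitones, which makes it a perfect fourth; the second version is higher, so the direction is up.
Checking another pair — Ab4 → Db5 — gives the same interval.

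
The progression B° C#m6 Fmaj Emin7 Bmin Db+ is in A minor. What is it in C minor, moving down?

A minor down to C minor is a major sixth; each chord root moves by that interval while the quality stays the same.
B°: root B down a major sixth → D, giving D°.
C#m6: root C# down a major sixth → E, giving Em6.
Fmaj: root F down a major sixth → Ab, giving Abmaj.
Emin7: root E down a major sixth → G, giving Gmin7.
Bmin: root B down a major sixth → D, giving Dmin.
Db+: root Db down a major sixth → Fb, giving Fb+.

D° Em6 Abmaj Gmin7 Dmin Fb+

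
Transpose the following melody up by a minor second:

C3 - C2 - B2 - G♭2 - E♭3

Db3 Db2 C3 Abb2 Fb3

C3 up a minor second is Db3.
C2: a second up reaches D, and 1 semitone makes it Db2.
B2: a second up reaches C, and 1 semitone makes it C3.
Gb2: a second up reaches A, and 1 semitone makes it Abb2.
Eb3 up a minor second is Fb3.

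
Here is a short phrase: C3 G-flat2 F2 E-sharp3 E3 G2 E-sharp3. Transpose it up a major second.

C3 becomes D3
Gb2 becomes Ab2
F2 becomes G2
E#3 becomes F##3
E3 becomes F#3
G2 becomes A2
E#3 becomes F##3

D3 Ab2 G2 F##3 F#3 A2 F##3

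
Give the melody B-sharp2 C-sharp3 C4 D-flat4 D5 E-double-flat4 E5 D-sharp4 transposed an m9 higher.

C#4 D4 Db5 Ebb5 Eb6 Fbb5 F6 E5

B#2 -> C#4
C#3 -> D4
C4 -> Db5
Db4 -> Ebb5
D5 -> Eb6
Ebb4 -> Fbb5
E5 -> F6
D#4 -> E5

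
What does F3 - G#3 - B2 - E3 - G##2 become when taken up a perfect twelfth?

C5 D#5 F#4 B4 D##4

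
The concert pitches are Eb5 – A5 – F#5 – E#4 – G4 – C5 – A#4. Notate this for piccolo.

Eb4 A4 F#4 E#3 G3 C4 A#3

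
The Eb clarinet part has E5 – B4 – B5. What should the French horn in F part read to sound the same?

D6 A5 A6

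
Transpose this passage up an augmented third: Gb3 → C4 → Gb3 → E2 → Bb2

Gb3 becomes B3
C4 becomes E#4
Gb3 becomes B3
E2 becomes G##2
Bb2 becomes D#3

B3 E#4 B3 G##2 D#3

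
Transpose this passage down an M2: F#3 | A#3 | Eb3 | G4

E3 G#3 Db3 F4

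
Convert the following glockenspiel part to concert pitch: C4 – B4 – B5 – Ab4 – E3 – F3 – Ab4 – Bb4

C6 B6 B7 Ab6 E5 F5 Ab6 Bb6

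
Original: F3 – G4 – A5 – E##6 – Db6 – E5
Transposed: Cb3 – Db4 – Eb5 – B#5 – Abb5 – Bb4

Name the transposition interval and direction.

From F3 to Cb3 is 4 letter names — a fourth of some quality.
Cb3 to F3 is 6 semitones, which makes it an augmented fourth; the second version is lower, so the direction is down.
Checking another pair — E5 → Bb4 — gives the same interval.

down an augmented fourth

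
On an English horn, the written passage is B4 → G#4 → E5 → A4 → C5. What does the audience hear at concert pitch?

E4 C#4 A4 D4 F4

The English horn sounds a perfect fifth below written, so transpose each written note down a perfect fifth.
B4 -> E4
G#4 -> C#4
E5 -> A4
A4 -> D4
C5 -> F4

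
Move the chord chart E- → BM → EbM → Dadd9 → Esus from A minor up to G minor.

A minor up to G minor is a minor seventh; each chord root moves by that interval while the quality stays the same.
E-: root E up a minor seventh → D, giving D-.
BM: root B up a minor seventh → A, giving AM.
EbM: root Eb up a minor seventh → Db, giving DbM.
Dadd9: root D up a minor seventh → C, giving Cadd9.
Esus: root E up a minor seventh → D, giving Dsus.

D- AM DbM Cadd9 Dsus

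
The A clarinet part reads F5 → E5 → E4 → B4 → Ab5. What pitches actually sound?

Written C4 on the A clarinet sounds as A3, a minor third lower; apply that shift to every note.
F5 becomes D5
E5 becomes C#5
E4 becomes C#4
B4 becomes G#4
Ab5 becomes F5

D5 C#5 C#4 G#4 F5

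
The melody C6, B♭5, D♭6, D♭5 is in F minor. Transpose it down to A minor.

E5 D5 F5 F4

F minor to A minor down is a minor sixth, so every note moves down by that interval.
C6 gives E5
Bb5 gives D5
Db6 gives F5
Db5 gives F4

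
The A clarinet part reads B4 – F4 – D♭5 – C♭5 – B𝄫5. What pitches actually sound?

G#4 D4 Bb4 Ab4 Gb5

The A clarinet sounds a minor third below written, so transpose each written note down a minor third.
B4 becomes G#4
F4 becomes D4
Db5 becomes Bb4
Cb5 becomes Ab4
Bbb5 becomes Gb5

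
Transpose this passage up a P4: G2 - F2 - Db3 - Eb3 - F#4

G2 up a perfect fourth is C3.
F2 up a perfect fourth is Bb2.
Db3: a fourth up reaches G, and 5 semitones makes it Gb3.
A perfect fourth up from Eb3 gives Ab3.
A perfect fourth up from F#4 gives B4.

C3 Bb2 Gb3 Ab3 B4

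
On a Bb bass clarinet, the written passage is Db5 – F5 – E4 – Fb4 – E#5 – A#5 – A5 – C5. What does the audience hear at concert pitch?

The Bb bass clarinet sounds a major ninth below written, so transpose each written note down a major ninth.
Db5 gives Cb4
F5 gives Eb4
E4 gives D3
Fb4 gives Ebb3
E#5 gives D#4
A#5 gives G#4
A5 gives G4
C5 gives Bb3

Cb4 Eb4 D3 Ebb3 D#4 G#4 G4 Bb3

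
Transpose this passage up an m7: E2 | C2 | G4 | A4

D3 Bb2 F5 G5

A minor seventh up from E2 gives D3.
C2: a seventh up reaches B, and 10 semitones makes it Bb2.
G4 up a minor seventh is F5.
A4 up a minor seventh is G5.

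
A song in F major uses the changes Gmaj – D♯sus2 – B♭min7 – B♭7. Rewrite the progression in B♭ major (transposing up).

F major up to B♭ major is a perfect fourth; each chord root moves by that interval while the quality stays the same.
Gmaj: root G up a perfect fourth → C, giving Cmaj.
D♯sus2: root D♯ up a perfect fourth → G#, giving G#sus2.
B♭min7: root B♭ up a perfect fourth → Eb, giving Ebmin7.
B♭7: root B♭ up a perfect fourth → Eb, giving Eb7.

Cmaj G#sus2 Ebmin7 Eb7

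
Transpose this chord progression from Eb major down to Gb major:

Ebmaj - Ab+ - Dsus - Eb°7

Gbmaj Cb+ Fsus Gb°7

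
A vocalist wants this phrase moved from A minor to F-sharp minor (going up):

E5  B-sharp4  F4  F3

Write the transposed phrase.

From A up to F-sharp is a major sixth; apply that to each pitch.
E5 -> C#6
B#4 -> G##5
F4 -> D5
F3 -> D4

C#6 G##5 D5 D4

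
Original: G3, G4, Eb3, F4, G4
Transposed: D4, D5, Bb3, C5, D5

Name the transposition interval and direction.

up a perfect fifth

From G3 to D4 is 5 letter names — a fifth of some quality.
G3 to D4 is 7 semitones, which makes it a perfect fifth; the second version is higher, so the direction is up.
Checking another pair — G4 → D5 — gives the same interval.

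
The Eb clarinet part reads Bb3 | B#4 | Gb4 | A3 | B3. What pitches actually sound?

Db4 D#5 Bbb4 C4 D4

Written C4 on the Eb clarinet sounds as Eb4, a minor third higher; apply that shift to every note.
Bb3 -> Db4
B#4 -> D#5
Gb4 -> Bbb4
A3 -> C4
B3 -> D4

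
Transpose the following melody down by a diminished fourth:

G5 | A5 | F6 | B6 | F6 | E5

D#5 E#5 C#6 F##6 C#6 B#4

G5 gives D#5
A5 gives E#5
F6 gives C#6
B6 gives F##6
F6 gives C#6
E5 gives B#4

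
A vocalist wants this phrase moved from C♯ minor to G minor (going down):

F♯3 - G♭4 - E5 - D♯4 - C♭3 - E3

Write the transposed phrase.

C3 Dbb4 Bb4 A3 Gbb2 Bb2

From C♯ down to G is an augmented fourth; apply that to each pitch.
F#3 to C3
Gb4 to Dbb4
E5 to Bb4
D#4 to A3
Cb3 to Gbb2
E3 to Bb2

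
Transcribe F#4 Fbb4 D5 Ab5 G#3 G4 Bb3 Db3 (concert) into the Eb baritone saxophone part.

D#6 Dbb6 B6 F7 E#5 E6 G5 Bb4

The Eb baritone saxophone sounds a major thirteenth below written, so the written part must be a major thirteenth above concert — transpose each note up.
F#4 gives D#6
Fbb4 gives Dbb6
D5 gives B6
Ab5 gives F7
G#3 gives E#5
G4 gives E6
Bb3 gives G5
Db3 gives Bb4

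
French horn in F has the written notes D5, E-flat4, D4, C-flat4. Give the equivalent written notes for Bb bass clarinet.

First find concert pitch: the French horn in F sounds a perfect fifth below written, so D5 E-flat4 D4 C-flat4 sounds G4 Ab3 G3 Fb3.
Then write for Bb bass clarinet: it sounds a major ninth below written, so the part must be a major ninth above concert.
G4 → A5
Ab3 → Bb4
G3 → A4
Fb3 → Gb4

A5 Bb4 A4 Gb4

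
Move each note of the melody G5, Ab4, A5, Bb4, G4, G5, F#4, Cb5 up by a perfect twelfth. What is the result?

G5 becomes D7
Ab4 becomes Eb6
A5 becomes E7
Bb4 becomes F6
G4 becomes D6
G5 becomes D7
F#4 becomes C#6
Cb5 becomes Gb6

D7 Eb6 E7 F6 D6 D7 C#6 Gb6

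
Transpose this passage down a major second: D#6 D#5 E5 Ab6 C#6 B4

D#6: a second down reaches C, and 2 semitones makes it C#6.
D#5: a second down reaches C, and 2 semitones makes it C#5.
A major second down from E5 gives D5.
Ab6: a second down reaches G, and 2 semitones makes it Gb6.
C#6 down a major second is B5.
B4 down a major second is A4.

C#6 C#5 D5 Gb6 B5 A4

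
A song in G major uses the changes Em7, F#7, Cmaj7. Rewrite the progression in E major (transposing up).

C#m7 D#7 Amaj7

G major up to E major is a major sixth; each chord root moves by that interval while the quality stays the same.
Em7: root E up a major sixth → C#, giving C#m7.
F#7: root F# up a major sixth → D#, giving D#7.
Cmaj7: root C up a major sixth → A, giving Amaj7.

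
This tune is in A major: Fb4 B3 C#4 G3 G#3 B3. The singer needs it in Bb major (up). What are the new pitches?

Gbb4 C4 D4 Ab3 A3 C4

From A up to Bb is a minor second; apply that to each pitch.
Fb4 -> Gbb4
B3 -> C4
C#4 -> D4
G3 -> Ab3
G#3 -> A3
B3 -> C4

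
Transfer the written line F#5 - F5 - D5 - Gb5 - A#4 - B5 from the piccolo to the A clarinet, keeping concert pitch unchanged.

A6 Ab6 F6 Bbb6 C#6 D7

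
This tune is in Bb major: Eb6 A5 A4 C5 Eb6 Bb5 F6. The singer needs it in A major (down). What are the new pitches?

Bb major to A major down is a minor second, so every note moves down by that interval.
Eb6 → D6
A5 → G#5
A4 → G#4
C5 → B4
Eb6 → D6
Bb5 → A5
F6 → E6

D6 G#5 G#4 B4 D6 A5 E6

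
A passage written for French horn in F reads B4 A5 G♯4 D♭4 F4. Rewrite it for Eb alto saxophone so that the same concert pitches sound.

First find concert pitch: the French horn in F sounds a perfect fifth below written, so B4 A5 G♯4 D♭4 F4 sounds E4 D5 C#4 Gb3 Bb3.
Then write for Eb alto saxophone: it sounds a major sixth below written, so the part must be a major sixth above concert.
E4 → C#5
D5 → B5
C#4 → A#4
Gb3 → Eb4
Bb3 → G4

C#5 B5 A#4 Eb4 G4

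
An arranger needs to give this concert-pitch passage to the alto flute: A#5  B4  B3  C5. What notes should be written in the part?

Written C4 sounds as G3 on the alto flute, so concert pitches are written a perfect fourth up.
A#5 gives D#6
B4 gives E5
B3 gives E4
C5 gives F5

D#6 E5 E4 F5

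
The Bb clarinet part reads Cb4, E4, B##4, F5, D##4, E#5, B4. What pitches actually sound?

Bbb3 D4 A##4 Eb5 C##4 D#5 A4

Written C4 on the Bb clarinet sounds as Bb3, a major second lower; apply that shift to every note.
Cb4 -> Bbb3
E4 -> D4
B##4 -> A##4
F5 -> Eb5
D##4 -> C##4
E#5 -> D#5
B4 -> A4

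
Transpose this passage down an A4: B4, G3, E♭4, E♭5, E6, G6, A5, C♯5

B4 down an augmented fourth is F4.
G3: a fourth down reaches D, and 6 semitones makes it Db3.
Eb4 down an augmented fourth is Bbb3.
Eb5: a fourth down reaches B, and 6 semitones makes it Bbb4.
E6 down an augmented fourth is Bb5.
G6: a fourth down reaches D, and 6 semitones makes it Db6.
An augmented fourth down from A5 gives Eb5.
C#5 down an augmented fourth is G4.

F4 Db3 Bbb3 Bbb4 Bb5 Db6 Eb5 G4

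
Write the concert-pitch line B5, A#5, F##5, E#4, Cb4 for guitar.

B6 A#6 F##6 E#5 Cb5

The guitar sounds a perfect octave below written, so the written part must be a perfect octave above concert — transpose each note up.
B5 to B6
A#5 to A#6
F##5 to F##6
E#4 to E#5
Cb4 to Cb5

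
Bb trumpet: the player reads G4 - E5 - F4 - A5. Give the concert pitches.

F4 D5 Eb4 G5

Written C4 on the Bb trumpet sounds as Bb3, a major second lower; apply that shift to every note.
G4 -> F4
E5 -> D5
F4 -> Eb4
A5 -> G5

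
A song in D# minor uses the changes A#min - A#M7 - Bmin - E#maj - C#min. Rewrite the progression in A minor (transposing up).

D# minor up to A minor is a diminished fifth; each chord root moves by that interval while the quality stays the same.
A#min: root A# up a diminished fifth → E, giving Emin.
A#M7: root A# up a diminished fifth → E, giving EM7.
Bmin: root B up a diminished fifth → F, giving Fmin.
E#maj: root E# up a diminished fifth → B, giving Bmaj.
C#min: root C# up a diminished fifth → G, giving Gmin.

Emin EM7 Fmin Bmaj Gmin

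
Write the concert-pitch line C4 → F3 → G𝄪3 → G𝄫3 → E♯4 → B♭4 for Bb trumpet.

D4 G3 A##3 Abb3 F##4 C5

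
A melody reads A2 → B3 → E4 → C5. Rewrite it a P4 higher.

D3 E4 A4 F5

A perfect fourth up from A2 gives D3.
A perfect fourth up from B3 gives E4.
E4: a fourth up reaches A, and 5 semitones makes it A4.
C5 up a perfect fourth is F5.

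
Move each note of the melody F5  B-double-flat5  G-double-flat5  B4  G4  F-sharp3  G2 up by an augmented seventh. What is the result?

E#6 A6 F6 A##5 F##5 E##4 F##3

An augmented seventh up from F5 gives E#6.
Bbb5 up an augmented seventh is A6.
Gbb5 up an augmented seventh is F6.
B4 up an augmented seventh is A##5.
G4: a seventh up reaches F, and 12 semitones makes it F##5.
An augmented seventh up from F#3 gives E##4.
G2 up an augmented seventh is F##3.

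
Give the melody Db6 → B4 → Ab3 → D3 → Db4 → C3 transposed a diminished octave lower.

D5 B#3 A2 D#2 D3 C#2

Db6 -> D5
B4 -> B#3
Ab3 -> A2
D3 -> D#2
Db4 -> D3
C3 -> C#2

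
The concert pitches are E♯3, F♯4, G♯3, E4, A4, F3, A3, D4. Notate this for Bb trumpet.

F##3 G#4 A#3 F#4 B4 G3 B3 E4

Written C4 sounds as Bb3 on the Bb trumpet, so concert pitches are written a major second up.
E#3 becomes F##3
F#4 becomes G#4
G#3 becomes A#3
E4 becomes F#4
A4 becomes B4
F3 becomes G3
A3 becomes B3
D4 becomes E4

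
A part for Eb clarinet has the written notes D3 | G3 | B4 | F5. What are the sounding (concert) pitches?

The Eb clarinet sounds a minor third above written, so transpose each written note up a minor third.
D3 to F3
G3 to Bb3
B4 to D5
F5 to Ab5

F3 Bb3 D5 Ab5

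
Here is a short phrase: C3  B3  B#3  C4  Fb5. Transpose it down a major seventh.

Db2 C3 C#3 Db3 Gbb4

A major seventh down from C3 gives Db2.
B3 down a major seventh is C3.
A major seventh down from B#3 gives C#3.
A major seventh down from C4 gives Db3.
Fb5: a seventh down reaches G, and 11 semitones makes it Gbb4.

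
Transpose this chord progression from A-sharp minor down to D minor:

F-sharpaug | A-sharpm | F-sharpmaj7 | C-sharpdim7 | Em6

Bbaug Dm Bbmaj7 Fdim7 Abm6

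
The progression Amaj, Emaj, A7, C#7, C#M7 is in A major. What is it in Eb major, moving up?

Ebmaj Bbmaj Eb7 G7 GM7

A major up to Eb major is a diminished fifth; each chord root moves by that interval while the quality stays the same.
Amaj: root A up a diminished fifth → Eb, giving Ebmaj.
Emaj: root E up a diminished fifth → Bb, giving Bbmaj.
A7: root A up a diminished fifth → Eb, giving Eb7.
C#7: root C# up a diminished fifth → G, giving G7.
C#M7: root C# up a diminished fifth → G, giving GM7.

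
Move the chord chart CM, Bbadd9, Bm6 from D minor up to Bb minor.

AbM Gbadd9 Gm6

D minor up to Bb minor is a minor sixth; each chord root moves by that interval while the quality stays the same.
CM: root C up a minor sixth → Ab, giving AbM.
Bbadd9: root Bb up a minor sixth → Gb, giving Gbadd9.
Bm6: root B up a minor sixth → G, giving Gm6.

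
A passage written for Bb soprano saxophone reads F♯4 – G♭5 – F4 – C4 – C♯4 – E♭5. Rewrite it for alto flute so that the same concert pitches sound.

A4 Bbb5 Ab4 Eb4 E4 Gb5

First find concert pitch: the Bb soprano saxophone sounds a major second below written, so F♯4 G♭5 F4 C4 C♯4 E♭5 sounds E4 Fb5 Eb4 Bb3 B3 Db5.
Then write for alto flute: it sounds a perfect fourth below written, so the part must be a perfect fourth above concert.
E4 → A4
Fb5 → Bbb5
Eb4 → Ab4
Bb3 → Eb4
B3 → E4
Db5 → Gb5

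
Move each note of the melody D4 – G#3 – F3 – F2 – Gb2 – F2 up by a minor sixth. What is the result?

Bb4 E4 Db4 Db3 Ebb3 Db3

A minor sixth up from D4 gives Bb4.
G#3: a sixth up reaches E, and 8 semitones makes it E4.
F3 up a minor sixth is Db4.
A minor sixth up from F2 gives Db3.
Gb2: a sixth up reaches E, and 8 semitones makes it Ebb3.
F2 up a minor sixth is Db3.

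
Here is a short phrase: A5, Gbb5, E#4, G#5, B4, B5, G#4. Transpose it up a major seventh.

G#6 Fb6 D##5 F##6 A#5 A#6 F##5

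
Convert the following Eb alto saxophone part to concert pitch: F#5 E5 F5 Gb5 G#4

Written C4 on the Eb alto saxophone sounds as Eb3, a major sixth lower; apply that shift to every note.
F#5 gives A4
E5 gives G4
F5 gives Ab4
Gb5 gives Bbb4
G#4 gives B3

A4 G4 Ab4 Bbb4 B3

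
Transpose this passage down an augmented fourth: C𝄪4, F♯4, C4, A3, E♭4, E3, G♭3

G#3 C4 Gb3 Eb3 Bbb3 Bb2 Dbb3

C##4 -> G#3
F#4 -> C4
C4 -> Gb3
A3 -> Eb3
Eb4 -> Bbb3
E3 -> Bb2
Gb3 -> Dbb3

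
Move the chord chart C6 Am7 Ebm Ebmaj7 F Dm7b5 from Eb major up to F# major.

D#6 B#m7 F#m F#maj7 G# E#m7b5

Eb major up to F# major is an augmented second; each chord root moves by that interval while the quality stays the same.
C6: root C up an augmented second → D#, giving D#6.
Am7: root A up an augmented second → B#, giving B#m7.
Ebm: root Eb up an augmented second → F#, giving F#m.
Ebmaj7: root Eb up an augmented second → F#, giving F#maj7.
F: root F up an augmented second → G#, giving G#.
Dm7b5: root D up an augmented second → E#, giving E#m7b5.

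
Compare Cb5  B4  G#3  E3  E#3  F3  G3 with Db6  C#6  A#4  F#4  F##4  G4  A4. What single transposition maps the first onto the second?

up a major ninth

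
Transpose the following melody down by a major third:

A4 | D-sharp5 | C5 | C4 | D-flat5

F4 B4 Ab4 Ab3 Bbb4

A4: a third down reaches F, and 4 semitones makes it F4.
A major third down from D#5 gives B4.
C5: a third down reaches A, and 4 semitones makes it Ab4.
C4: a third down reaches A, and 4 semitones makes it Ab3.
Db5 down a major third is Bbb4.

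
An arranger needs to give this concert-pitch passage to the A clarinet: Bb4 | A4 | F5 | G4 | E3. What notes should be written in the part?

Written C4 sounds as A3 on the A clarinet, so concert pitches are written a minor third up.
Bb4 → Db5
A4 → C5
F5 → Ab5
G4 → Bb4
E3 → G3

Db5 C5 Ab5 Bb4 G3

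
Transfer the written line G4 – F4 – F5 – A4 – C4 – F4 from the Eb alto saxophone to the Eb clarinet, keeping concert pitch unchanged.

G3 F3 F4 A3 C3 F3

First find concert pitch: the Eb alto saxophone sounds a major sixth below written, so G4 F4 F5 A4 C4 F4 sounds Bb3 Ab3 Ab4 C4 Eb3 Ab3.
Then write for Eb clarinet: it sounds a minor third above written, so the part must be a minor third below concert.
Bb3 → G3
Ab3 → F3
Ab4 → F4
C4 → A3
Eb3 → C3
Ab3 → F3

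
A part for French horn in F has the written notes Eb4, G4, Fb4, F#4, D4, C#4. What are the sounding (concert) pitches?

The French horn in F sounds a perfect fifth below written, so transpose each written note down a perfect fifth.
Eb4 becomes Ab3
G4 becomes C4
Fb4 becomes Bbb3
F#4 becomes B3
D4 becomes G3
C#4 becomes F#3

Ab3 C4 Bbb3 B3 G3 F#3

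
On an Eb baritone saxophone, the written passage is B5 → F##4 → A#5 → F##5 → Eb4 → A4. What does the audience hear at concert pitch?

D4 A#2 C#4 A#3 Gb2 C3

Written C4 on the Eb baritone saxophone sounds as Eb2, a major thirteenth lower; apply that shift to every note.
B5 -> D4
F##4 -> A#2
A#5 -> C#4
F##5 -> A#3
Eb4 -> Gb2
A4 -> C3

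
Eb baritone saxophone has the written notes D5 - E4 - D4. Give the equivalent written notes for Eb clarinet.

First find concert pitch: the Eb baritone saxophone sounds a major thirteenth below written, so D5 E4 D4 sounds F3 G2 F2.
Then write for Eb clarinet: it sounds a minor third above written, so the part must be a minor third below concert.
F3 → D3
G2 → E2
F2 → D2

D3 E2 D2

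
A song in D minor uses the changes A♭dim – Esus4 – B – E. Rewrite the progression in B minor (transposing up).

D minor up to B minor is a major sixth; each chord root moves by that interval while the quality stays the same.
A♭dim: root A♭ up a major sixth → F, giving Fdim.
Esus4: root E up a major sixth → C#, giving C#sus4.
B: root B up a major sixth → G#, giving G#.
E: root E up a major sixth → C#, giving C#.

Fdim C#sus4 G# C#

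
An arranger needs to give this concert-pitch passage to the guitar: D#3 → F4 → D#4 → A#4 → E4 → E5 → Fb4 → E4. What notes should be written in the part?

D#4 F5 D#5 A#5 E5 E6 Fb5 E5

Written C4 sounds as C3 on the guitar, so concert pitches are written a perfect octave up.
D#3 to D#4
F4 to F5
D#4 to D#5
A#4 to A#5
E4 to E5
E5 to E6
Fb4 to Fb5
E4 to E5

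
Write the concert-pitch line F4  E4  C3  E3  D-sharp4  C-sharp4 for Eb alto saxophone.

Written C4 sounds as Eb3 on the Eb alto saxophone, so concert pitches are written a major sixth up.
F4 to D5
E4 to C#5
C3 to A3
E3 to C#4
D#4 to B#4
C#4 to A#4

D5 C#5 A3 C#4 B#4 A#4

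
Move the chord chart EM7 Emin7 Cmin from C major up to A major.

C major up to A major is a major sixth; each chord root moves by that interval while the quality stays the same.
EM7: root E up a major sixth → C#, giving C#M7.
Emin7: root E up a major sixth → C#, giving C#min7.
Cmin: root C up a major sixth → A, giving Amin.

C#M7 C#min7 Amin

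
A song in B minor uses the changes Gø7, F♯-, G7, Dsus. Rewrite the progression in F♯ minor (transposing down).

B minor down to F♯ minor is a perfect fourth; each chord root moves by that interval while the quality stays the same.
Gø7: root G down a perfect fourth → D, giving Dø7.
F♯-: root F♯ down a perfect fourth → C#, giving C#-.
G7: root G down a perfect fourth → D, giving D7.
Dsus: root D down a perfect fourth → A, giving Asus.

Dø7 C#- D7 Asus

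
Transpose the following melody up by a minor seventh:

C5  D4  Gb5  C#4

C5: a seventh up reaches B, and 10 semitones makes it Bb5.
D4: a seventh up reaches C, and 10 semitones makes it C5.
Gb5: a seventh up reaches F, and 10 semitones makes it Fb6.
A minor seventh up from C#4 gives B4.

Bb5 C5 Fb6 B4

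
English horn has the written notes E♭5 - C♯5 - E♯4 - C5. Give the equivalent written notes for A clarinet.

Cb5 A4 C#4 Ab4

First find concert pitch: the English horn sounds a perfect fifth below written, so E♭5 C♯5 E♯4 C5 sounds Ab4 F#4 A#3 F4.
Then write for A clarinet: it sounds a minor third below written, so the part must be a minor third above concert.
Ab4 → Cb5
F#4 → A4
A#3 → C#4
F4 → Ab4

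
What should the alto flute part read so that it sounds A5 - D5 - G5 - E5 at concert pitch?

Written C4 sounds as G3 on the alto flute, so concert pitches are written a perfect fourth up.
A5 becomes D6
D5 becomes G5
G5 becomes C6
E5 becomes A5

D6 G5 C6 A5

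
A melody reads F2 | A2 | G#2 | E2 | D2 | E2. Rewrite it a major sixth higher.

D3 F#3 E#3 C#3 B2 C#3

F2 becomes D3
A2 becomes F#3
G#2 becomes E#3
E2 becomes C#3
D2 becomes B2
E2 becomes C#3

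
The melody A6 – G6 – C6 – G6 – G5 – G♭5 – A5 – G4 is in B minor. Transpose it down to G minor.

F6 Eb6 Ab5 Eb6 Eb5 Ebb5 F5 Eb4

From B down to G is a major third; apply that to each pitch.
A6 -> F6
G6 -> Eb6
C6 -> Ab5
G6 -> Eb6
G5 -> Eb5
Gb5 -> Ebb5
A5 -> F5
G4 -> Eb4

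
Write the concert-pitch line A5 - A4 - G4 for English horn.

The English horn sounds a perfect fifth below written, so the written part must be a perfect fifth above concert — transpose each note up.
A5 → E6
A4 → E5
G4 → D5

E6 E5 D5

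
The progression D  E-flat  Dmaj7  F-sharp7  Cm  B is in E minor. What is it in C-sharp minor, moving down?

B C Bmaj7 D#7 Am G#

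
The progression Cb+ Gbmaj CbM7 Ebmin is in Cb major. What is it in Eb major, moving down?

Cb major down to Eb major is a minor sixth; each chord root moves by that interval while the quality stays the same.
Cb+: root Cb down a minor sixth → Eb, giving Eb+.
Gbmaj: root Gb down a minor sixth → Bb, giving Bbmaj.
CbM7: root Cb down a minor sixth → Eb, giving EbM7.
Ebmin: root Eb down a minor sixth → G, giving Gmin.

Eb+ Bbmaj EbM7 Gmin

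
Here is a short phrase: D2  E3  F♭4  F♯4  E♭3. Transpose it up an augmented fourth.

G#2 A#3 Bb4 B#4 A3

An augmented fourth up from D2 gives G#2.
An augmented fourth up from E3 gives A#3.
Fb4: a fourth up reaches B, and 6 semitones makes it Bb4.
An augmented fourth up from F#4 gives B#4.
An augmented fourth up from Eb3 gives A3.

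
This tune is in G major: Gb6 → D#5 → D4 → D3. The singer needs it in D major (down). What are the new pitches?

Db6 A#4 A3 A2

G major to D major down is a perfect fourth, so every note moves down by that interval.
Gb6 becomes Db6
D#5 becomes A#4
D4 becomes A3
D3 becomes A2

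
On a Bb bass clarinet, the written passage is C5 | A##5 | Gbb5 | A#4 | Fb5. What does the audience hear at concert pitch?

Bb3 G##4 Fbb4 G#3 Ebb4

Written C4 on the Bb bass clarinet sounds as Bb2, a major ninth lower; apply that shift to every note.
C5 -> Bb3
A##5 -> G##4
Gbb5 -> Fbb4
A#4 -> G#3
Fb5 -> Ebb4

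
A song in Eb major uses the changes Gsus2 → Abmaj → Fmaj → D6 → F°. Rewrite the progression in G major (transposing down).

Bsus2 Cmaj Amaj F#6 A°

Eb major down to G major is a minor sixth; each chord root moves by that interval while the quality stays the same.
Gsus2: root G down a minor sixth → B, giving Bsus2.
Abmaj: root Ab down a minor sixth → C, giving Cmaj.
Fmaj: root F down a minor sixth → A, giving Amaj.
D6: root D down a minor sixth → F#, giving F#6.
F°: root F down a minor sixth → A, giving A°.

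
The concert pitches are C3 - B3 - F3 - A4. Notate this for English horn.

G3 F#4 C4 E5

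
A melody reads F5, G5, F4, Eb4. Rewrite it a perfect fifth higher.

C6 D6 C5 Bb4

F5 up a perfect fifth is C6.
G5 up a perfect fifth is D6.
A perfect fifth up from F4 gives C5.
A perfect fifth up from Eb4 gives Bb4.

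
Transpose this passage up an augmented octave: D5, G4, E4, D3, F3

D#6 G#5 E#5 D#4 F#4

D5 up an augmented octave is D#6.
G4 up an augmented octave is G#5.
E4 up an augmented octave is E#5.
D3 up an augmented octave is D#4.
F3: an octave up reaches F, and 13 semitones makes it F#4.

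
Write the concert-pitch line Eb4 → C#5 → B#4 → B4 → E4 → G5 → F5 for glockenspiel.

Eb2 C#3 B#2 B2 E2 G3 F3

The glockenspiel sounds a perfect fifteenth above written, so the written part must be a perfect fifteenth below concert — transpose each note down.
Eb4 -> Eb2
C#5 -> C#3
B#4 -> B#2
B4 -> B2
E4 -> E2
G5 -> G3
F5 -> F3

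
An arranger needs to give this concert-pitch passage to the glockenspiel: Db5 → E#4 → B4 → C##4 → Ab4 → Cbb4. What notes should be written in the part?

Db3 E#2 B2 C##2 Ab2 Cbb2

Written C4 sounds as C6 on the glockenspiel, so concert pitches are written a perfect fifteenth down.
Db5 to Db3
E#4 to E#2
B4 to B2
C##4 to C##2
Ab4 to Ab2
Cbb4 to Cbb2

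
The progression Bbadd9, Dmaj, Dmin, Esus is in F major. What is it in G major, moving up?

Cadd9 Emaj Emin F#sus

F major up to G major is a major second; each chord root moves by that interval while the quality stays the same.
Bbadd9: root Bb up a major second → C, giving Cadd9.
Dmaj: root D up a major second → E, giving Emaj.
Dmin: root D up a major second → E, giving Emin.
Esus: root E up a major second → F#, giving F#sus.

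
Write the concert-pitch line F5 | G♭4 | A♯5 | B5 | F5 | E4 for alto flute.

Bb5 Cb5 D#6 E6 Bb5 A4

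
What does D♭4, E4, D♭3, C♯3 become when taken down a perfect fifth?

Db4 becomes Gb3
E4 becomes A3
Db3 becomes Gb2
C#3 becomes F#2

Gb3 A3 Gb2 F#2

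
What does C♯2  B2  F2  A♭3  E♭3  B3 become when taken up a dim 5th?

G2 F3 Cb3 Ebb4 Bbb3 F4

C#2 up a diminished fifth is G2.
B2: a fifth up reaches F, and 6 semitones makes it F3.
A diminished fifth up from F2 gives Cb3.
Ab3 up a diminished fifth is Ebb4.
A diminished fifth up from Eb3 gives Bbb3.
B3: a fifth up reaches F, and 6 semitones makes it F4.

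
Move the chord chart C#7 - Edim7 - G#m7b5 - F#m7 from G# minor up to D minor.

G7 Bbdim7 Dm7b5 Cm7

G# minor up to D minor is a diminished fifth; each chord root moves by that interval while the quality stays the same.
C#7: root C# up a diminished fifth → G, giving G7.
Edim7: root E up a diminished fifth → Bb, giving Bbdim7.
G#m7b5: root G# up a diminished fifth → D, giving Dm7b5.
F#m7: root F# up a diminished fifth → C, giving Cm7.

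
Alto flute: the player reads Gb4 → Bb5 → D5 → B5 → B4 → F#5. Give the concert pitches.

Db4 F5 A4 F#5 F#4 C#5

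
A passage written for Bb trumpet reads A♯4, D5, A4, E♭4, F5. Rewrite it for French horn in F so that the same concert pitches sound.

D#5 G5 D5 Ab4 Bb5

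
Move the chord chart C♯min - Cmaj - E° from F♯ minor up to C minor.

F♯ minor up to C minor is a diminished fifth; each chord root moves by that interval while the quality stays the same.
C♯min: root C♯ up a diminished fifth → G, giving Gmin.
Cmaj: root C up a diminished fifth → Gb, giving Gbmaj.
E°: root E up a diminished fifth → Bb, giving Bb°.

Gmin Gbmaj Bb°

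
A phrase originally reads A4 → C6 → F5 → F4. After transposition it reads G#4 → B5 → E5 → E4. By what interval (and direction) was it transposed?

down a minor second

Take the first pair: A4 → G#4. A to G spans 2 letter names, so the interval is some kind of second.
G#4 to A4 is 1 semitone, which makes it a minor second; the second version is lower, so the direction is down.
Checking another pair — F4 → E4 — gives the same interval.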